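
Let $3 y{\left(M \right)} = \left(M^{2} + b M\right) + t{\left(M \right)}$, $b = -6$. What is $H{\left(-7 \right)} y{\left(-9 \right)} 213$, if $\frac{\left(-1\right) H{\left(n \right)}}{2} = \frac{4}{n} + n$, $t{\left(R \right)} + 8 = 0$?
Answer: $\frac{955802}{7} \approx 1.3654 \cdot 10^{5}$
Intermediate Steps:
$t{\left(R \right)} = -8$ ($t{\left(R \right)} = -8 + 0 = -8$)
$y{\left(M \right)} = - \frac{8}{3} - 2 M + \frac{M^{2}}{3}$ ($y{\left(M \right)} = \frac{\left(M^{2} - 6 M\right) - 8}{3} = \frac{-8 + M^{2} - 6 M}{3} = - \frac{8}{3} - 2 M + \frac{M^{2}}{3}$)
$H{\left(n \right)} = - \frac{8}{n} - 2 n$ ($H{\left(n \right)} = - 2 \left(\frac{4}{n} + n\right) = - 2 \left(n + \frac{4}{n}\right) = - \frac{8}{n} - 2 n$)
$H{\left(-7 \right)} y{\left(-9 \right)} 213 = \left(- \frac{8}{-7} - -14\right) \left(- \frac{8}{3} - -18 + \frac{\left(-9\right)^{2}}{3}\right) 213 = \left(\left(-8\right) \left(- \frac{1}{7}\right) + 14\right) \left(- \frac{8}{3} + 18 + \frac{1}{3} \cdot 81\right) 213 = \left(\frac{8}{7} + 14\right) \left(- \frac{8}{3} + 18 + 27\right) 213 = \frac{106}{7} \cdot \frac{127}{3} \cdot 213 = \frac{13462}{21} \cdot 213 = \frac{955802}{7}$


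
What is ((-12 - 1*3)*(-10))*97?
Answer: 14550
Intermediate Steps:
((-12 - 1*3)*(-10))*97 = ((-12 - 3)*(-10))*97 = -15*(-10)*97 = 150*97 = 14550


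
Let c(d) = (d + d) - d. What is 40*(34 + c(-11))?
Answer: 920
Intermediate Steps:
c(d) = d (c(d) = 2*d - d = d)
40*(34 + c(-11)) = 40*(34 - 11) = 40*23 = 920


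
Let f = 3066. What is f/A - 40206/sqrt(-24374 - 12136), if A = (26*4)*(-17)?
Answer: -1533/884 + 6701*I*sqrt(36510)/6085 ≈ -1.7342 + 210.42*I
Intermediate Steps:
A = -1768 (A = 104*(-17) = -1768)
f/A - 40206/sqrt(-24374 - 12136) = 3066/(-1768) - 40206/sqrt(-24374 - 12136) = 3066*(-1/1768) - 40206*(-I*sqrt(36510)/36510) = -1533/884 - 40206*(-I*sqrt(36510)/36510) = -1533/884 - (-6701)*I*sqrt(36510)/6085 = -1533/884 + 6701*I*sqrt(36510)/6085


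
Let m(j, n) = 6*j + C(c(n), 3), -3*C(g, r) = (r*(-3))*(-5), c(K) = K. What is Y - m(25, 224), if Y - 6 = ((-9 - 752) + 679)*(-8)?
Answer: 527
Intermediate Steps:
C(g, r) = -5*r (C(g, r) = -r*(-3)*(-5)/3 = -(-3*r)*(-5)/3 = -5*r)
m(j, n) = -15 + 6*j (m(j, n) = 6*j - 5*3 = 6*j - 15 = -15 + 6*j)
Y = 662 (Y = 6 + ((-9 - 752) + 679)*(-8) = 6 + (-761 + 679)*(-8) = 6 - 82*(-8) = 6 + 656 = 662)
Y - m(25, 224) = 662 - (-15 + 6*25) = 662 - (-15 + 150) = 662 - 1*135 = 662 - 135 = 527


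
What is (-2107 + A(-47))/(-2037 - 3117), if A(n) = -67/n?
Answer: 49481/121119 ≈ 0.40853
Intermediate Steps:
(-2107 + A(-47))/(-2037 - 3117) = (-2107 - 67/(-47))/(-2037 - 3117) = (-2107 - 67*(-1/47))/(-5154) = (-2107 + 67/47)*(-1/5154) = -98962/47*(-1/5154) = 49481/121119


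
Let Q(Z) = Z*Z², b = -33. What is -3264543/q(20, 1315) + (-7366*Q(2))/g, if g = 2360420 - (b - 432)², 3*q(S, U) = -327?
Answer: 6999810354733/233717255 ≈ 29950.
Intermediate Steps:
q(S, U) = -109 (q(S, U) = (⅓)*(-327) = -109)
Q(Z) = Z³
g = 2144195 (g = 2360420 - (-33 - 432)² = 2360420 - 1*(-465)² = 2360420 - 1*216225 = 2360420 - 216225 = 2144195)
-3264543/q(20, 1315) + (-7366*Q(2))/g = -3264543/(-109) - 7366*2³/2144195 = -3264543*(-1/109) - 7366*8*(1/2144195) = 3264543/109 - 58928*1/2144195 = 3264543/109 - 58928/2144195 = 6999810354733/233717255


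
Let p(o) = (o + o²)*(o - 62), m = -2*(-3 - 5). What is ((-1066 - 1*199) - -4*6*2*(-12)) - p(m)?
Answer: 10671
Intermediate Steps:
m = 16 (m = -2*(-8) = 16)
p(o) = (-62 + o)*(o + o²) (p(o) = (o + o²)*(-62 + o) = (-62 + o)*(o + o²))
((-1066 - 1*199) - -4*6*2*(-12)) - p(m) = ((-1066 - 1*199) - -4*6*2*(-12)) - 16*(-62 + 16² - 61*16) = ((-1066 - 199) - (-24*2)*(-12)) - 16*(-62 + 256 - 976) = (-1265 - (-48)*(-12)) - 16*(-782) = (-1265 - 1*576) - 1*(-12512) = (-1265 - 576) + 12512 = -1841 + 12512 = 10671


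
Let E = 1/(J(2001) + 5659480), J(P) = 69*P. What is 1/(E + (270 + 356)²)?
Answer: 5797549/2271920311925 ≈ 2.5518e-6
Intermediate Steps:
E = 1/5797549 (E = 1/(69*2001 + 5659480) = 1/(138069 + 5659480) = 1/5797549 ≈ 1.7249e-7)
1/(E + (270 + 356)²) = 1/(1/5797549 + (270 + 356)²) = 1/(1/5797549 + 626²) = 1/(1/5797549 + 391876) = 1/(2271920311925/5797549) = 5797549/2271920311925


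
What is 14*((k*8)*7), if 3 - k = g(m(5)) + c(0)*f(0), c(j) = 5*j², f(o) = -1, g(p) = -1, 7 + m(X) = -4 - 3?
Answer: 3136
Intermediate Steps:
m(X) = -14 (m(X) = -7 + (-4 - 3) = -7 - 7 = -14)
k = 4 (k = 3 - (-1 + (5*0²)*(-1)) = 3 - (-1 + (5*0)*(-1)) = 3 - (-1 + 0*(-1)) = 3 - (-1 + 0) = 3 - 1*(-1) = 3 + 1 = 4)
14*((k*8)*7) = 14*((4*8)*7) = 14*(32*7) = 14*224 = 3136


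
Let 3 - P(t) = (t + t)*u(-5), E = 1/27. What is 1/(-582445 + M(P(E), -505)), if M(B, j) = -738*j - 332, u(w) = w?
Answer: -1/210087 ≈ -4.7599e-6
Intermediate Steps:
E = 1/27 ≈ 0.037037
P(t) = 3 + 10*t (P(t) = 3 - (t + t)*(-5) = 3 - 2*t*(-5) = 3 - (-10)*t = 3 + 10*t)
M(B, j) = -332 - 738*j
1/(-582445 + M(P(E), -505)) = 1/(-582445 + (-332 - 738*(-505))) = 1/(-582445 + (-332 + 372690)) = 1/(-582445 + 372358) = 1/(-210087) = -1/210087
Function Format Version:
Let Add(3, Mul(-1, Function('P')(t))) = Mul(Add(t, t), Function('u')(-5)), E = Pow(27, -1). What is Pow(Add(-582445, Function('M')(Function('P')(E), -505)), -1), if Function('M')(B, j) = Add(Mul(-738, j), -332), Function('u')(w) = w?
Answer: Rational(-1, 210087) ≈ -4.7599e-6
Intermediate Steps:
E = Rational(1, 27) ≈ 0.037037
Function('P')(t) = Add(3, Mul(10, t)) (Function('P')(t) = Add(3, Mul(-1, Mul(Add(t, t), -5))) = Add(3, Mul(-1, Mul(Mul(2, t), -5))) = Add(3, Mul(-1, Mul(-10, t))) = Add(3, Mul(10, t)))
Function('M')(B, j) = Add(-332, Mul(-738, j))
Pow(Add(-582445, Function('M')(Function('P')(E), -505)), -1) = Pow(Add(-582445, Add(-332, Mul(-738, -505))), -1) = Pow(Add(-582445, Add(-332, 372690)), -1) = Pow(Add(-582445, 372358), -1) = Pow(-210087, -1) = Rational(-1, 210087)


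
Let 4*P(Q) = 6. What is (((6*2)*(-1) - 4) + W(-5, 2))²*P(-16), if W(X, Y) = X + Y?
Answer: 1083/2 ≈ 541.50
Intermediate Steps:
P(Q) = 3/2 (P(Q) = (¼)*6 = 3/2)
(((6*2)*(-1) - 4) + W(-5, 2))²*P(-16) = (((6*2)*(-1) - 4) + (-5 + 2))²*(3/2) = ((12*(-1) - 4) - 3)²*(3/2) = ((-12 - 4) - 3)²*(3/2) = (-16 - 3)²*(3/2) = (-19)²*(3/2) = 361*(3/2) = 1083/2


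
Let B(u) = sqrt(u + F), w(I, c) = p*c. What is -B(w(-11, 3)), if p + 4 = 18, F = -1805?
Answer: -I*sqrt(1763) ≈ -41.988*I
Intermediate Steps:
p = 14 (p = -4 + 18 = 14)
w(I, c) = 14*c
B(u) = sqrt(-1805 + u) (B(u) = sqrt(u - 1805) = sqrt(-1805 + u))
-B(w(-11, 3)) = -sqrt(-1805 + 14*3) = -sqrt(-1805 + 42) = -sqrt(-1763) = -I*sqrt(1763)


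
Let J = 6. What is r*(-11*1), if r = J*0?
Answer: 0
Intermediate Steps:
r = 0 (r = 6*0 = 0)
r*(-11*1) = 0*(-11*1) = 0*(-11) = 0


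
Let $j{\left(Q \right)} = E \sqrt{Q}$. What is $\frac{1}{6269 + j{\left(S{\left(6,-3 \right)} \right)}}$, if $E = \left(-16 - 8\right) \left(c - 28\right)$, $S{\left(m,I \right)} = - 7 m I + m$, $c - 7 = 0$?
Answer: $\frac{6269}{5770249} - \frac{1008 \sqrt{33}}{5770249} \approx 8.2922 \cdot 10^{-5}$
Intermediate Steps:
$c = 7$ ($c = 7 + 0 = 7$)
$S{\left(m,I \right)} = m - 7 I m$ ($S{\left(m,I \right)} = - 7 I m + m = m - 7 I m$)
$E = 504$ ($E = \left(-16 - 8\right) \left(7 - 28\right) = \left(-24\right) \left(-21\right) = 504$)
$j{\left(Q \right)} = 504 \sqrt{Q}$
$\frac{1}{6269 + j{\left(S{\left(6,-3 \right)} \right)}} = \frac{1}{6269 + 504 \sqrt{6 \left(1 - -21\right)}} = \frac{1}{6269 + 504 \sqrt{6 \left(1 + 21\right)}} = \frac{1}{6269 + 504 \sqrt{6 \cdot 22}} = \frac{1}{6269 + 504 \sqrt{132}} = \frac{1}{6269 + 504 \cdot 2 \sqrt{33}} = \frac{1}{6269 + 1008 \sqrt{33}}$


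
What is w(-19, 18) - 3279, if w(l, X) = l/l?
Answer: -3278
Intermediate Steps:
w(l, X) = 1
w(-19, 18) - 3279 = 1 - 3279 = -3278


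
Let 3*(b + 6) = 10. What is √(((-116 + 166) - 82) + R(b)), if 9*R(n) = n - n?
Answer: 4*I*√2 ≈ 5.6569*I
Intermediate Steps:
b = -8/3 (b = -6 + (⅓)*10 = -6 + 10/3 = -8/3 ≈ -2.6667)
R(n) = 0 (R(n) = (n - n)/9 = (⅑)*0 = 0)
√(((-116 + 166) - 82) + R(b)) = √(((-116 + 166) - 82) + 0) = √((50 - 82) + 0) = √(-32 + 0) = √(-32) = 4*I*√2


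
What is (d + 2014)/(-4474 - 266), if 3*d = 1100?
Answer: -3571/7110 ≈ -0.50225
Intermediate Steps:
d = 1100/3 (d = (⅓)*1100 = 1100/3 ≈ 366.67)
(d + 2014)/(-4474 - 266) = (1100/3 + 2014)/(-4474 - 266) = (7142/3)/(-4740) = (7142/3)*(-1/4740) = -3571/7110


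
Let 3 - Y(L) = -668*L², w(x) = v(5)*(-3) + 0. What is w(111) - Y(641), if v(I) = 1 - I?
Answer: -274468499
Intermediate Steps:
w(x) = 12 (w(x) = (1 - 1*5)*(-3) + 0 = (1 - 5)*(-3) + 0 = -4*(-3) + 0 = 12 + 0 = 12)
Y(L) = 3 + 668*L² (Y(L) = 3 - (-668)*L² = 3 + 668*L²)
w(111) - Y(641) = 12 - (3 + 668*641²) = 12 - (3 + 668*410881) = 12 - (3 + 274468508) = 12 - 1*274468511 = 12 - 274468511 = -274468499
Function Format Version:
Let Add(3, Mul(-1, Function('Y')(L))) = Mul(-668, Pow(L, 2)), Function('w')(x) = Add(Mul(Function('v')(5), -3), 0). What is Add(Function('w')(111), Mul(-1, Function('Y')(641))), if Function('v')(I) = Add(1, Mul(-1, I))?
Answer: -274468499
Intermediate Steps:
Function('w')(x) = 12 (Function('w')(x) = Add(Mul(Add(1, Mul(-1, 5)), -3), 0) = Add(Mul(Add(1, -5), -3), 0) = Add(Mul(-4, -3), 0) = Add(12, 0) = 12)
Function('Y')(L) = Add(3, Mul(668, Pow(L, 2))) (Function('Y')(L) = Add(3, Mul(-1, Mul(-668, Pow(L, 2)))) = Add(3, Mul(668, Pow(L, 2))))
Add(Function('w')(111), Mul(-1, Function('Y')(641))) = Add(12, Mul(-1, Add(3, Mul(668, Pow(641, 2))))) = Add(12, Mul(-1, Add(3, Mul(668, 410881)))) = Add(12, Mul(-1, Add(3, 274468508))) = Add(12, Mul(-1, 274468511)) = Add(12, -274468511) = -274468499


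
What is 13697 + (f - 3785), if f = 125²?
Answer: 25537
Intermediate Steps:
f = 15625
13697 + (f - 3785) = 13697 + (15625 - 3785) = 13697 + 11840 = 25537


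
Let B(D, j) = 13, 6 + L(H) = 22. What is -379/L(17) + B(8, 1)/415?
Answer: -157077/6640 ≈ -23.656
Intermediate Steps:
L(H) = 16 (L(H) = -6 + 22 = 16)
-379/L(17) + B(8, 1)/415 = -379/16 + 13/415 = -157077/6640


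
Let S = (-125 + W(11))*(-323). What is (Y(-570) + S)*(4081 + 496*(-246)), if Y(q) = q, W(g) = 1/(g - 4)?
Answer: -32822725720/7 ≈ -4.6890e+9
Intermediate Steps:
W(g) = 1/(-4 + g)
S = 282302/7 (S = (-125 + 1/(-4 + 11))*(-323) = (-125 + 1/7)*(-323) = -874/7*(-323) = 282302/7 ≈ 40329.)
(Y(-570) + S)*(4081 + 496*(-246)) = (-570 + 282302/7)*(4081 + 496*(-246)) = 278312*(4081 - 122016)/7 = (278312/7)*(-117935) = -32822725720/7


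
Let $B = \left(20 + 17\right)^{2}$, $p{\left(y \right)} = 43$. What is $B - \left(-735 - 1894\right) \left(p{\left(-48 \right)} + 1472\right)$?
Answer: $3984304$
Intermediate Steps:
$B = 1369$ ($B = 37^{2} = 1369$)
$B - \left(-735 - 1894\right) \left(p{\left(-48 \right)} + 1472\right) = 1369 - \left(-735 - 1894\right) \left(43 + 1472\right) = 1369 - \left(-2629\right) 1515 = 1369 - -3982935 = 1369 + 3982935 = 3984304$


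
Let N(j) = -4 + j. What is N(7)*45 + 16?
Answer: 151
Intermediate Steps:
N(7)*45 + 16 = (-4 + 7)*45 + 16 = 3*45 + 16 = 135 + 16 = 151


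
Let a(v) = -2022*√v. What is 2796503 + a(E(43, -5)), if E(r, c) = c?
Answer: 2796503 - 2022*I*√5 ≈ 2.7965e+6 - 4521.3*I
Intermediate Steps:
2796503 + a(E(43, -5)) = 2796503 - 2022*I*√5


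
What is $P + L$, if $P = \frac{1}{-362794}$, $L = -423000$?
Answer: $- \frac{153461862001}{362794} \approx -4.23 \cdot 10^{5}$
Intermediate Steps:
$P = - \frac{1}{362794} \approx -2.7564 \cdot 10^{-6}$
$P + L = - \frac{1}{362794} - 423000 = - \frac{153461862001}{362794}$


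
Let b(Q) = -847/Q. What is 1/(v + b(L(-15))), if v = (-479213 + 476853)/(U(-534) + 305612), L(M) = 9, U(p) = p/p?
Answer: -305613/28763939 ≈ -0.010625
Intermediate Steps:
U(p) = 1
v = -2360/305613 (v = (-479213 + 476853)/(1 + 305612) = -2360/305613 ≈ -0.0077222)
1/(v + b(L(-15))) = 1/(-2360/305613 - 847/9) = 1/(-28763939/305613) = -305613/28763939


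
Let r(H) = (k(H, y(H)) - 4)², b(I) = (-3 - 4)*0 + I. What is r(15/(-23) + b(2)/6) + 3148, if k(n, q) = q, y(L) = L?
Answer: 15076432/4761 ≈ 3166.7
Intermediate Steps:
b(I) = I (b(I) = -7*0 + I = 0 + I = I)
r(H) = (-4 + H)² (r(H) = (H - 4)² = (-4 + H)²)
r(15/(-23) + b(2)/6) + 3148 = (-4 + (15/(-23) + 2/6))² + 3148 = (-4 + (15*(-1/23) + 2*(⅙)))² + 3148 = (-4 + (-15/23 + ⅓))² + 3148 = (-4 - 22/69)² + 3148 = (-298/69)² + 3148 = 88804/4761 + 3148 = 15076432/4761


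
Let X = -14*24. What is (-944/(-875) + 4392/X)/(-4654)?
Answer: 20987/8144500 ≈ 0.0025768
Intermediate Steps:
X = -336
(-944/(-875) + 4392/X)/(-4654) = (-944/(-875) + 4392/(-336))/(-4654) = (-944*(-1/875) + 4392*(-1/336))*(-1/4654) = (944/875 - 183/14)*(-1/4654) = -20987/1750*(-1/4654) = 20987/8144500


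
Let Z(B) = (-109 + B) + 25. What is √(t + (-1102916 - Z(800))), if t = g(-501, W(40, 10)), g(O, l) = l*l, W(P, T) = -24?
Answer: 4*I*√68941 ≈ 1050.3*I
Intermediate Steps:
Z(B) = -84 + B
g(O, l) = l²
t = 576 (t = (-24)² = 576)
√(t + (-1102916 - Z(800))) = √(576 + (-1102916 - (-84 + 800))) = √(576 + (-1102916 - 1*716)) = √(576 + (-1102916 - 716)) = √(576 - 1103632) = √(-1103056) = 4*I*√68941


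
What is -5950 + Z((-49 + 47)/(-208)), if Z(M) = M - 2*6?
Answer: -620047/104 ≈ -5962.0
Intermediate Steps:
Z(M) = -12 + M (Z(M) = M - 12 = -12 + M)
-5950 + Z((-49 + 47)/(-208)) = -5950 + (-12 + (-49 + 47)/(-208)) = -5950 + (-12 - 2*(-1/208)) = -5950 + (-12 + 1/104) = -5950 - 1247/104 = -620047/104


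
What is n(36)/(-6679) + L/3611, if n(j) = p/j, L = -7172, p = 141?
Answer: -574991173/289414428 ≈ -1.9867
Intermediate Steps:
n(j) = 141/j
n(36)/(-6679) + L/3611 = (141/36)/(-6679) - 7172/3611 = (141*(1/36))*(-1/6679) - 7172*1/3611 = (47/12)*(-1/6679) - 7172/3611 = -47/80148 - 7172/3611 = -574991173/289414428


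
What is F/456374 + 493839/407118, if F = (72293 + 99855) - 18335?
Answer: 23999610060/15483172511 ≈ 1.5500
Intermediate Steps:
F = 153813 (F = 172148 - 18335 = 153813)
F/456374 + 493839/407118 = 153813/456374 + 493839/407118 = 153813*(1/456374) + 493839*(1/407118) = 153813/456374 + 164613/135706 = 23999610060/15483172511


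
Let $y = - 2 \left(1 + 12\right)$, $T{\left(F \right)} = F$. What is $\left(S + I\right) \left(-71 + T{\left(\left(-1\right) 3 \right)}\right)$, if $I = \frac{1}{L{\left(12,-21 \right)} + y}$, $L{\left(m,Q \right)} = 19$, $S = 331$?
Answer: $- \frac{171384}{7} \approx -24483.0$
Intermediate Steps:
$y = -26$ ($y = \left(-2\right) 13 = -26$)
$I = - \frac{1}{7}$ ($I = \frac{1}{19 - 26} = \frac{1}{-7} = - \frac{1}{7} \approx -0.14286$)
$\left(S + I\right) \left(-71 + T{\left(\left(-1\right) 3 \right)}\right) = \left(331 - \frac{1}{7}\right) \left(-71 - 3\right) = \frac{2316 \left(-71 - 3\right)}{7} = \frac{2316}{7} \left(-74\right) = - \frac{171384}{7}$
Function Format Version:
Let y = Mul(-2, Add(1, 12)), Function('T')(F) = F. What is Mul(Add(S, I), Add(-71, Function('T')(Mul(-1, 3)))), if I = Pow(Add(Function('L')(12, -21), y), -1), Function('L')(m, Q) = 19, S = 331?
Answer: Rational(-171384, 7) ≈ -24483.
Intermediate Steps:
y = -26 (y = Mul(-2, 13) = -26)
I = Rational(-1, 7) (I = Pow(Add(19, -26), -1) = Pow(-7, -1) = Rational(-1, 7) ≈ -0.14286)
Mul(Add(S, I), Add(-71, Function('T')(Mul(-1, 3)))) = Mul(Add(331, Rational(-1, 7)), Add(-71, Mul(-1, 3))) = Mul(Rational(2316, 7), Add(-71, -3)) = Mul(Rational(2316, 7), -74) = Rational(-171384, 7)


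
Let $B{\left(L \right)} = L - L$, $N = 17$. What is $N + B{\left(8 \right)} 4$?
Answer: $17$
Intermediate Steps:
$B{\left(L \right)} = 0$
$N + B{\left(8 \right)} 4 = 17 + 0 \cdot 4 = 17 + 0 = 17$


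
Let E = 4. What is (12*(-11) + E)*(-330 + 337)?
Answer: -896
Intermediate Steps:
(12*(-11) + E)*(-330 + 337) = (12*(-11) + 4)*(-330 + 337) = (-132 + 4)*7 = -128*7 = -896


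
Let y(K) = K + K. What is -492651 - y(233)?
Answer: -493117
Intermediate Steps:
y(K) = 2*K
-492651 - y(233) = -492651 - 2*233 = -492651 - 1*466 = -492651 - 466 = -493117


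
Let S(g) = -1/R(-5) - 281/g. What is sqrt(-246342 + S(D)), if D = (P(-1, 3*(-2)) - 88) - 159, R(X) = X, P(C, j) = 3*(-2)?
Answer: 2*I*sqrt(98550132395)/1265 ≈ 496.33*I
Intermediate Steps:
P(C, j) = -6
D = -253 (D = (-6 - 88) - 159 = -94 - 159 = -253)
S(g) = 1/5 - 281/g (S(g) = -1/(-5) - 281/g = -1*(-1/5) - 281/g = 1/5 - 281/g)
sqrt(-246342 + S(D)) = sqrt(-246342 + (1/5)*(-1405 - 253)/(-253)) = sqrt(-246342 + (1/5)*(-1/253)*(-1658)) = sqrt(-246342 + 1658/1265) = sqrt(-311620972/1265) = 2*I*sqrt(98550132395)/1265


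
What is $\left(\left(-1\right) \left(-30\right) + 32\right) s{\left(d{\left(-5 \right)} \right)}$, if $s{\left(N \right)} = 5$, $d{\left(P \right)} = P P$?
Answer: $310$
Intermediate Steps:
$d{\left(P \right)} = P^{2}$
$\left(\left(-1\right) \left(-30\right) + 32\right) s{\left(d{\left(-5 \right)} \right)} = \left(\left(-1\right) \left(-30\right) + 32\right) 5 = \left(30 + 32\right) 5 = 62 \cdot 5 = 310$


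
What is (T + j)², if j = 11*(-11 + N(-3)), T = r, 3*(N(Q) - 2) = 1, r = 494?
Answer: 1430416/9 ≈ 1.5894e+5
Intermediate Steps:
N(Q) = 7/3 (N(Q) = 2 + (⅓)*1 = 2 + ⅓ = 7/3)
T = 494
j = -286/3 (j = 11*(-11 + 7/3) = 11*(-26/3) = -286/3 ≈ -95.333)
(T + j)² = (494 - 286/3)² = (1196/3)² = 1430416/9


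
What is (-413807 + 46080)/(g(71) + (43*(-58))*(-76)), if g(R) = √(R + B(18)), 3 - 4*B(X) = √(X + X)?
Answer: -278801785952/143707711463 + 735454*√281/143707711463 ≈ -1.9400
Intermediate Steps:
B(X) = ¾ - √2*√X/4 (B(X) = ¾ - √(X + X)/4 = ¾ - √2*√X/4)
g(R) = √(-¾ + R) (g(R) = √(R + (¾ - √2*√18/4)) = √(R + (¾ - √2*3*√2/4)) = √(R + (¾ - 3/2)) = √(R - ¾) = √(-¾ + R))
(-413807 + 46080)/(g(71) + (43*(-58))*(-76)) = (-413807 + 46080)/(√(-3 + 4*71)/2 + (43*(-58))*(-76)) = -367727/(√(-3 + 284)/2 - 2494*(-76)) = -367727/(√281/2 + 189544) = -367727/(189544 + √281/2)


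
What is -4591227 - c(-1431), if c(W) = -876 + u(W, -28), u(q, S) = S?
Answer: -4590323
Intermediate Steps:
c(W) = -904 (c(W) = -876 - 28 = -904)
-4591227 - c(-1431) = -4591227 - 1*(-904) = -4591227 + 904 = -4590323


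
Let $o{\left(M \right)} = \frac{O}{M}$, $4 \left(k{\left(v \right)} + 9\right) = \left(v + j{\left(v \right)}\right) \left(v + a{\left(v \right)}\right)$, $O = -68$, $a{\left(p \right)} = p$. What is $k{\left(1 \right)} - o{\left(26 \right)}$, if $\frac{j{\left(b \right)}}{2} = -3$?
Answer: $- \frac{231}{26} \approx -8.8846$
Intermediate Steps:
$j{\left(b \right)} = -6$ ($j{\left(b \right)} = 2 \left(-3\right) = -6$)
$k{\left(v \right)} = -9 + \frac{v \left(-6 + v\right)}{2}$ ($k{\left(v \right)} = -9 + \frac{\left(v - 6\right) \left(v + v\right)}{4} = -9 + \frac{\left(-6 + v\right) 2 v}{4} = -9 + \frac{2 v \left(-6 + v\right)}{4} = -9 + \frac{v \left(-6 + v\right)}{2}$)
$o{\left(M \right)} = - \frac{68}{M}$
$k{\left(1 \right)} - o{\left(26 \right)} = \left(-9 + \frac{1^{2}}{2} - 3\right) - - \frac{68}{26} = \left(-9 + \frac{1}{2} \cdot 1 - 3\right) - \left(-68\right) \frac{1}{26} = \left(-9 + \frac{1}{2} - 3\right) - - \frac{34}{13} = - \frac{23}{2} + \frac{34}{13} = - \frac{231}{26}$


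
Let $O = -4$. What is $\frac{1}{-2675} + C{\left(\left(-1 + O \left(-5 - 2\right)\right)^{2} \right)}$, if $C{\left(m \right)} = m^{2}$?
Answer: $\frac{1421604674}{2675} \approx 5.3144 \cdot 10^{5}$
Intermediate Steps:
$\frac{1}{-2675} + C{\left(\left(-1 + O \left(-5 - 2\right)\right)^{2} \right)} = \frac{1}{-2675} + \left(\left(-1 - 4 \left(-5 - 2\right)\right)^{2}\right)^{2} = - \frac{1}{2675} + \left(\left(-1 - -28\right)^{2}\right)^{2} = - \frac{1}{2675} + \left(\left(-1 + 28\right)^{2}\right)^{2} = - \frac{1}{2675} + \left(27^{2}\right)^{2} = - \frac{1}{2675} + 729^{2} = - \frac{1}{2675} + 531441 = \frac{1421604674}{2675}$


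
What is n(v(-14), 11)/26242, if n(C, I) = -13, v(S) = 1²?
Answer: -13/26242 ≈ -0.00049539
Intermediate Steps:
v(S) = 1
n(v(-14), 11)/26242 = -13/26242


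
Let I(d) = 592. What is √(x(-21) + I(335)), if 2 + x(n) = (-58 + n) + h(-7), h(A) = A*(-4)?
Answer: 7*√11 ≈ 23.216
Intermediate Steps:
h(A) = -4*A
x(n) = -32 + n (x(n) = -2 + ((-58 + n) - 4*(-7)) = -2 + ((-58 + n) + 28) = -2 + (-30 + n) = -32 + n)
√(x(-21) + I(335)) = √((-32 - 21) + 592) = √(-53 + 592) = √539 = 7*√11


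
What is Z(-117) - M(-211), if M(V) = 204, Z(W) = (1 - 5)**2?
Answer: -188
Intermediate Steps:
Z(W) = 16 (Z(W) = (-4)**2 = 16)
Z(-117) - M(-211) = 16 - 1*204 = 16 - 204 = -188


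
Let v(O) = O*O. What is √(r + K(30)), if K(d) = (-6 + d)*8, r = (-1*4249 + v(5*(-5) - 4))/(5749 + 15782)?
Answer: 4*√617602381/7177 ≈ 13.851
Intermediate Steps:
v(O) = O²
r = -1136/7177 (r = (-1*4249 + (5*(-5) - 4)²)/(5749 + 15782) = (-4249 + (-25 - 4)²)/21531 = (-4249 + (-29)²)*(1/21531) = (-4249 + 841)*(1/21531) = -3408*1/21531 = -1136/7177 ≈ -0.15828)
K(d) = -48 + 8*d
√(r + K(30)) = √(-1136/7177 + (-48 + 8*30)) = √(-1136/7177 + (-48 + 240)) = √(-1136/7177 + 192) = √(1376848/7177) = 4*√617602381/7177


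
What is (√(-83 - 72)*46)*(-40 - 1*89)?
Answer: -5934*I*√155 ≈ -73878.0*I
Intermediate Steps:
(√(-83 - 72)*46)*(-40 - 1*89) = (√(-155)*46)*(-40 - 89) = ((I*√155)*46)*(-129) = (46*I*√155)*(-129) = -5934*I*√155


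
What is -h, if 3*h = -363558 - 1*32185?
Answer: 395743/3 ≈ 1.3191e+5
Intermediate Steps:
h = -395743/3 (h = (-363558 - 1*32185)/3 = (-363558 - 32185)/3 = (⅓)*(-395743) = -395743/3 ≈ -1.3191e+5)
-h = -1*(-395743/3) = 395743/3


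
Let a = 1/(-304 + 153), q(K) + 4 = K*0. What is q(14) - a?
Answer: -603/151 ≈ -3.9934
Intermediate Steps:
q(K) = -4 (q(K) = -4 + K*0 = -4 + 0 = -4)
a = -1/151 (a = 1/(-151) = -1/151 ≈ -0.0066225)
q(14) - a = -4 - 1*(-1/151) = -4 + 1/151 = -603/151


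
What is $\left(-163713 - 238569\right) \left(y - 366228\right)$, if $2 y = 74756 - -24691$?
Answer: $127324063269$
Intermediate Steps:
$y = \frac{99447}{2}$ ($y = \frac{74756 - -24691}{2} = \frac{74756 + 24691}{2} = \frac{1}{2} \cdot 99447 = \frac{99447}{2} \approx 49724.0$)
$\left(-163713 - 238569\right) \left(y - 366228\right) = \left(-163713 - 238569\right) \left(\frac{99447}{2} - 366228\right) = \left(-402282\right) \left(- \frac{633009}{2}\right) = 127324063269$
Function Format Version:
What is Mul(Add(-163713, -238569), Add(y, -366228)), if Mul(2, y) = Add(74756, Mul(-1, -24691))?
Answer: 127324063269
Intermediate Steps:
y = Rational(99447, 2) (y = Mul(Rational(1, 2), Add(74756, Mul(-1, -24691))) = Mul(Rational(1, 2), Add(74756, 24691)) = Mul(Rational(1, 2), 99447) = Rational(99447, 2) ≈ 49724.)
Mul(Add(-163713, -238569), Add(y, -366228)) = Mul(Add(-163713, -238569), Add(Rational(99447, 2), -366228)) = Mul(-402282, Rational(-633009, 2)) = 127324063269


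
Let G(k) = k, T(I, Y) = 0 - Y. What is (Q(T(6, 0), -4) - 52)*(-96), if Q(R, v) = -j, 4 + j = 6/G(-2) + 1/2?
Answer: 4368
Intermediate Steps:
T(I, Y) = -Y
j = -13/2 (j = -4 + (6/(-2) + 1/2) = -4 + (6*(-1/2) + 1*(1/2)) = -4 + (-3 + 1/2) = -4 - 5/2 = -13/2 ≈ -6.5000)
Q(R, v) = 13/2 (Q(R, v) = -1*(-13/2) = 13/2)
(Q(T(6, 0), -4) - 52)*(-96) = (13/2 - 52)*(-96) = -91/2*(-96) = 4368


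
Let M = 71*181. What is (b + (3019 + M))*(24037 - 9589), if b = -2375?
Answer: 194975760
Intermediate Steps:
M = 12851
(b + (3019 + M))*(24037 - 9589) = (-2375 + (3019 + 12851))*(24037 - 9589) = (-2375 + 15870)*14448 = 13495*14448 = 194975760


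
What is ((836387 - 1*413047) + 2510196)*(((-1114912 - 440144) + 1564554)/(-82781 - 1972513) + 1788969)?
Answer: 1797698847900987328/342549 ≈ 5.2480e+12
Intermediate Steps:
((836387 - 1*413047) + 2510196)*(((-1114912 - 440144) + 1564554)/(-82781 - 1972513) + 1788969) = ((836387 - 413047) + 2510196)*((-1555056 + 1564554)/(-2055294) + 1788969) = (423340 + 2510196)*(9498*(-1/2055294) + 1788969) = 2933536*(-1583/342549 + 1788969) = 2933536*(612809540398/342549) = 1797698847900987328/342549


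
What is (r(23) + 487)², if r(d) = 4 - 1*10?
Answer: 231361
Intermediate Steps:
r(d) = -6 (r(d) = 4 - 10 = -6)
(r(23) + 487)² = (-6 + 487)² = 481² = 231361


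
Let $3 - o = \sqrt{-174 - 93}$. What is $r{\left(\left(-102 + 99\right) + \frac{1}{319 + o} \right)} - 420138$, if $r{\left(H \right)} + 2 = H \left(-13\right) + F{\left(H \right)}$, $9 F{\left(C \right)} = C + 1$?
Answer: $- \frac{393029516713}{935559} - \frac{116 i \sqrt{267}}{935559} \approx -4.201 \cdot 10^{5} - 0.002026 i$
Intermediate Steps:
$o = 3 - i \sqrt{267}$ ($o = 3 - \sqrt{-174 - 93} = 3 - \sqrt{-267} = 3 - i \sqrt{267} \approx 3.0 - 16.34 i$)
$F{\left(C \right)} = \frac{1}{9} + \frac{C}{9}$ ($F{\left(C \right)} = \frac{C + 1}{9} = \frac{1 + C}{9} = \frac{1}{9} + \frac{C}{9}$)
$r{\left(H \right)} = - \frac{17}{9} - \frac{116 H}{9}$ ($r{\left(H \right)} = -2 + \left(H \left(-13\right) + \left(\frac{1}{9} + \frac{H}{9}\right)\right) = -2 - \left(- \frac{1}{9} + \frac{116 H}{9}\right) = - \frac{17}{9} - \frac{116 H}{9}$)
$r{\left(\left(-102 + 99\right) + \frac{1}{319 + o} \right)} - 420138 = \left(- \frac{17}{9} - \frac{116 \left(\left(-102 + 99\right) + \frac{1}{319 + \left(3 - i \sqrt{267}\right)}\right)}{9}\right) - 420138 = \left(- \frac{17}{9} - \frac{116 \left(-3 + \frac{1}{322 - i \sqrt{267}}\right)}{9}\right) - 420138 = \left(- \frac{17}{9} + \left(\frac{116}{3} - \frac{116}{9 \left(322 - i \sqrt{267}\right)}\right)\right) - 420138 = \left(\frac{331}{9} - \frac{116}{9 \left(322 - i \sqrt{267}\right)}\right) - 420138 = - \frac{3780911}{9} - \frac{116}{9 \left(322 - i \sqrt{267}\right)}$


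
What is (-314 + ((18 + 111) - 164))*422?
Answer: -147278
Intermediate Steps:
(-314 + ((18 + 111) - 164))*422 = (-314 + (129 - 164))*422 = (-314 - 35)*422 = -349*422 = -147278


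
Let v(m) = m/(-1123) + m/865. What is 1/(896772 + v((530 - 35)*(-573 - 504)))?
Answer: 194279/174196458654 ≈ 1.1153e-6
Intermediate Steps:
v(m) = 258*m/971395 (v(m) = m*(-1/1123) + m*(1/865) = -m/1123 + m/865 = 258*m/971395)
1/(896772 + v((530 - 35)*(-573 - 504))) = 1/(896772 + 258*((530 - 35)*(-573 - 504))/971395) = 1/(896772 + 258*(495*(-1077))/971395) = 1/(896772 + (258/971395)*(-533115)) = 1/(896772 - 27508734/194279) = 1/(174196458654/194279) = 194279/174196458654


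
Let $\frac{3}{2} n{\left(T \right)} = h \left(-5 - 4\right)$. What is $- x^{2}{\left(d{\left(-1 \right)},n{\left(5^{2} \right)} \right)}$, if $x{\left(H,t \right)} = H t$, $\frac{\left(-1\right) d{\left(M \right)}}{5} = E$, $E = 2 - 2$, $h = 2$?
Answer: $0$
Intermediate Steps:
$E = 0$
$d{\left(M \right)} = 0$ ($d{\left(M \right)} = \left(-5\right) 0 = 0$)
$n{\left(T \right)} = -12$ ($n{\left(T \right)} = \frac{2 \cdot 2 \left(-5 - 4\right)}{3} = \frac{2 \cdot 2 \left(-9\right)}{3} = \frac{2}{3} \left(-18\right) = -12$)
$- x^{2}{\left(d{\left(-1 \right)},n{\left(5^{2} \right)} \right)} = - \left(0 \left(-12\right)\right)^{2} = - 0^{2} = \left(-1\right) 0 = 0$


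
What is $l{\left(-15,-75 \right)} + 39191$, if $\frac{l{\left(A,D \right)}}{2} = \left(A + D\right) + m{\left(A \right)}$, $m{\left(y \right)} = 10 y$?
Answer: $38711$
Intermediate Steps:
$l{\left(A,D \right)} = 2 D + 22 A$ ($l{\left(A,D \right)} = 2 \left(\left(A + D\right) + 10 A\right) = 2 \left(D + 11 A\right) = 2 D + 22 A$)
$l{\left(-15,-75 \right)} + 39191 = \left(2 \left(-75\right) + 22 \left(-15\right)\right) + 39191 = \left(-150 - 330\right) + 39191 = -480 + 39191 = 38711$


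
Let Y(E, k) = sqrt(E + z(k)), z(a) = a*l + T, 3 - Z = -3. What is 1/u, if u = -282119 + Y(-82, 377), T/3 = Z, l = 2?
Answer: -282119/79591129471 - sqrt(690)/79591129471 ≈ -3.5449e-6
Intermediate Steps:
Z = 6 (Z = 3 - 1*(-3) = 3 + 3 = 6)
T = 18 (T = 3*6 = 18)
z(a) = 18 + 2*a (z(a) = a*2 + 18 = 2*a + 18 = 18 + 2*a)
Y(E, k) = sqrt(18 + E + 2*k) (Y(E, k) = sqrt(E + (18 + 2*k)) = sqrt(18 + E + 2*k))
u = -282119 + sqrt(690) (u = -282119 + sqrt(18 - 82 + 2*377) = -282119 + sqrt(18 - 82 + 754) = -282119 + sqrt(690) ≈ -2.8209e+5)
1/u = 1/(-282119 + sqrt(690))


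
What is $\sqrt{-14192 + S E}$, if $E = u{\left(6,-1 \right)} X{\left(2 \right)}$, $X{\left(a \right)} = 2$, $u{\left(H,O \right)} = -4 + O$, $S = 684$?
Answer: $2 i \sqrt{5258} \approx 145.02 i$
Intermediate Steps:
$E = -10$ ($E = \left(-4 - 1\right) 2 = \left(-5\right) 2 = -10$)
$\sqrt{-14192 + S E} = \sqrt{-14192 + 684 \left(-10\right)} = \sqrt{-14192 - 6840} = \sqrt{-21032} = 2 i \sqrt{5258}$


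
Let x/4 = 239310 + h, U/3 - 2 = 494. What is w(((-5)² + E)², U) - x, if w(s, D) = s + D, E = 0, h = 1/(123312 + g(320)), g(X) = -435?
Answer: -117363140383/122877 ≈ -9.5513e+5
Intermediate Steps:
h = 1/122877 (h = 1/(123312 - 435) = 1/122877 ≈ 8.1382e-6)
U = 1488 (U = 6 + 3*494 = 6 + 1482 = 1488)
w(s, D) = D + s
x = 117622779484/122877 (x = 4*(239310 + 1/122877) = 4*(29405694871/122877) = 117622779484/122877 ≈ 9.5724e+5)
w(((-5)² + E)², U) - x = (1488 + ((-5)² + 0)²) - 1*117622779484/122877 = (1488 + (25 + 0)²) - 117622779484/122877 = (1488 + 25²) - 117622779484/122877 = (1488 + 625) - 117622779484/122877 = 2113 - 117622779484/122877 = -117363140383/122877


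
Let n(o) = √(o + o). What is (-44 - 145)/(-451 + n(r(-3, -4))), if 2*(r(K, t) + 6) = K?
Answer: 85239/203416 + 189*I*√15/203416 ≈ 0.41904 + 0.0035985*I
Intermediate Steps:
r(K, t) = -6 + K/2
n(o) = √2*√o (n(o) = √(2*o) = √2*√o)
(-44 - 145)/(-451 + n(r(-3, -4))) = (-44 - 145)/(-451 + √2*√(-6 + (½)*(-3))) = -189/(-451 + √2*√(-6 - 3/2)) = -189/(-451 + √2*√(-15/2)) = -189/(-451 + √2*(I*√30/2)) = -189/(-451 + I*√15)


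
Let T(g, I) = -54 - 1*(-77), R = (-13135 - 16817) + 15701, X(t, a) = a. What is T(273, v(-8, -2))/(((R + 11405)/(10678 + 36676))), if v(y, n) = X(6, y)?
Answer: -544571/1423 ≈ -382.69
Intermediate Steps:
v(y, n) = y
R = -14251 (R = -29952 + 15701 = -14251)
T(g, I) = 23 (T(g, I) = -54 + 77 = 23)
T(273, v(-8, -2))/(((R + 11405)/(10678 + 36676))) = 23/(((-14251 + 11405)/(10678 + 36676))) = 23/((-2846/47354)) = 23/((-2846*1/47354)) = 23/(-1423/23677) = 23*(-23677/1423) = -544571/1423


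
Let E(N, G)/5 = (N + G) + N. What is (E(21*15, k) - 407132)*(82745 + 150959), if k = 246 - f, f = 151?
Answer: -94301199928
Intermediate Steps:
k = 95 (k = 246 - 1*151 = 246 - 151 = 95)
E(N, G) = 5*G + 10*N (E(N, G) = 5*((N + G) + N) = 5*((G + N) + N) = 5*(G + 2*N) = 5*G + 10*N)
(E(21*15, k) - 407132)*(82745 + 150959) = ((5*95 + 10*(21*15)) - 407132)*(82745 + 150959) = ((475 + 10*315) - 407132)*233704 = ((475 + 3150) - 407132)*233704 = (3625 - 407132)*233704 = -403507*233704 = -94301199928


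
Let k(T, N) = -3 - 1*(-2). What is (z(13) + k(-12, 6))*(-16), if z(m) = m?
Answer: -192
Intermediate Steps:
k(T, N) = -1 (k(T, N) = -3 + 2 = -1)
(z(13) + k(-12, 6))*(-16) = (13 - 1)*(-16) = 12*(-16) = -192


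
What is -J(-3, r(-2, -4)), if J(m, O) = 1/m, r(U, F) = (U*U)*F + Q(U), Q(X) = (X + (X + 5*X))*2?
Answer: ⅓ ≈ 0.33333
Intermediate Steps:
Q(X) = 14*X (Q(X) = (X + 6*X)*2 = (7*X)*2 = 14*X)
r(U, F) = 14*U + F*U² (r(U, F) = (U*U)*F + 14*U = U²*F + 14*U = F*U² + 14*U = 14*U + F*U²)
-J(-3, r(-2, -4)) = -1/(-3) = -1*(-⅓) = ⅓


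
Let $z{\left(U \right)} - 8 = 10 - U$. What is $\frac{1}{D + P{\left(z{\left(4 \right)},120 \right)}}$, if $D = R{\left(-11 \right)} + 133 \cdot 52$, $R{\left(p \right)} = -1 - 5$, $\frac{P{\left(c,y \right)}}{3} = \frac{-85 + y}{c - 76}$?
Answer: $\frac{62}{428315} \approx 0.00014475$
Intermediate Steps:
$z{\left(U \right)} = 18 - U$ ($z{\left(U \right)} = 8 - \left(-10 + U\right) = 18 - U$)
$P{\left(c,y \right)} = \frac{3 \left(-85 + y\right)}{-76 + c}$ ($P{\left(c,y \right)} = 3 \frac{-85 + y}{c - 76} = 3 \frac{-85 + y}{-76 + c} = \frac{3 \left(-85 + y\right)}{-76 + c}$)
$R{\left(p \right)} = -6$
$D = 6910$ ($D = -6 + 133 \cdot 52 = -6 + 6916 = 6910$)
$\frac{1}{D + P{\left(z{\left(4 \right)},120 \right)}} = \frac{1}{6910 + \frac{3 \left(-85 + 120\right)}{-76 + \left(18 - 4\right)}} = \frac{1}{6910 + 3 \frac{1}{-76 + \left(18 - 4\right)} 35} = \frac{1}{6910 + 3 \frac{1}{-76 + 14} \cdot 35} = \frac{1}{6910 + 3 \frac{1}{-62} \cdot 35} = \frac{1}{6910 + 3 \left(- \frac{1}{62}\right) 35} = \frac{1}{6910 - \frac{105}{62}} = \frac{1}{\frac{428315}{62}} = \frac{62}{428315}$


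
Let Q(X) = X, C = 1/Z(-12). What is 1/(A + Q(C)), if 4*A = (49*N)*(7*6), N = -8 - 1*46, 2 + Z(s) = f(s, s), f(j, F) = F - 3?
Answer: -17/472312 ≈ -3.5993e-5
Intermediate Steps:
f(j, F) = -3 + F
Z(s) = -5 + s (Z(s) = -2 + (-3 + s) = -5 + s)
C = -1/17 (C = 1/(-5 - 12) = 1/(-17) = -1/17 ≈ -0.058824)
N = -54 (N = -8 - 46 = -54)
A = -27783 (A = ((49*(-54))*(7*6))/4 = (-2646*42)/4 = (1/4)*(-111132) = -27783)
1/(A + Q(C)) = 1/(-27783 - 1/17) = 1/(-472312/17) = -17/472312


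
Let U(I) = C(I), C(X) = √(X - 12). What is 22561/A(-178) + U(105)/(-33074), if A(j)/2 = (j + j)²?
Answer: 22561/253472 - √93/33074 ≈ 0.088716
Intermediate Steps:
C(X) = √(-12 + X)
A(j) = 8*j² (A(j) = 2*(j + j)² = 2*(2*j)² = 2*(4*j²) = 8*j²)
U(I) = √(-12 + I)
22561/A(-178) + U(105)/(-33074) = 22561/((8*(-178)²)) + √(-12 + 105)/(-33074) = 22561/((8*31684)) + √93*(-1/33074) = 22561/253472 - √93/33074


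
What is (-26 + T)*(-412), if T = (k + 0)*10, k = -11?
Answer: 56032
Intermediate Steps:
T = -110 (T = (-11 + 0)*10 = -11*10 = -110)
(-26 + T)*(-412) = (-26 - 110)*(-412) = -136*(-412) = 56032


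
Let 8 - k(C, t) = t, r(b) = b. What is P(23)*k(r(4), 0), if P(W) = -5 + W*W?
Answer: 4192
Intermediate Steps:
P(W) = -5 + W²
k(C, t) = 8 - t
P(23)*k(r(4), 0) = (-5 + 23²)*(8 - 1*0) = (-5 + 529)*(8 + 0) = 524*8 = 4192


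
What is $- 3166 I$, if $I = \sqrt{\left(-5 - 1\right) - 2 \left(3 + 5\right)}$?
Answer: $- 3166 i \sqrt{22} \approx - 14850.0 i$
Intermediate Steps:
$I = i \sqrt{22}$ ($I = \sqrt{-6 - 16} = \sqrt{-22} = i \sqrt{22} \approx 4.6904 i$)
$- 3166 I = - 3166 i \sqrt{22}$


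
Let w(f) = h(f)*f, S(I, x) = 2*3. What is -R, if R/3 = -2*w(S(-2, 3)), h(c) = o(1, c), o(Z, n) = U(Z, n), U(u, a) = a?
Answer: 216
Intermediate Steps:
o(Z, n) = n
S(I, x) = 6
h(c) = c
w(f) = f² (w(f) = f*f = f²)
R = -216 (R = 3*(-2*6²) = 3*(-2*36) = 3*(-72) = -216)
-R = -1*(-216) = 216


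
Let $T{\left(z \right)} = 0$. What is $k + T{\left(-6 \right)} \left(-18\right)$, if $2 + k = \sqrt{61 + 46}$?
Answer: $-2 + \sqrt{107} \approx 8.3441$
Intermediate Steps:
$k = -2 + \sqrt{107}$ ($k = -2 + \sqrt{61 + 46} = -2 + \sqrt{107} \approx 8.3441$)
$k + T{\left(-6 \right)} \left(-18\right) = \left(-2 + \sqrt{107}\right) + 0 \left(-18\right) = \left(-2 + \sqrt{107}\right) + 0 = -2 + \sqrt{107}$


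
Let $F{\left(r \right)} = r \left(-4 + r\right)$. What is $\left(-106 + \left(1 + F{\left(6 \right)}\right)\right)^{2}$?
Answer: $8649$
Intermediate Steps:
$\left(-106 + \left(1 + F{\left(6 \right)}\right)\right)^{2} = \left(-106 + \left(1 + 6 \left(-4 + 6\right)\right)\right)^{2} = \left(-106 + \left(1 + 6 \cdot 2\right)\right)^{2} = \left(-106 + \left(1 + 12\right)\right)^{2} = \left(-106 + 13\right)^{2} = \left(-93\right)^{2} = 8649$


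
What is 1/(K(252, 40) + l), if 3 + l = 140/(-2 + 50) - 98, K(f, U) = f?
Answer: 12/1847 ≈ 0.0064970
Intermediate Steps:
l = -1177/12 (l = -3 + (140/(-2 + 50) - 98) = -3 + (140/48 - 98) = -3 + ((1/48)*140 - 98) = -3 + (35/12 - 98) = -3 - 1141/12 = -1177/12 ≈ -98.083)
1/(K(252, 40) + l) = 1/(252 - 1177/12) = 1/(1847/12) = 12/1847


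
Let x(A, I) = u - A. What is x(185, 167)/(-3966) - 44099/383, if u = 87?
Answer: -87429550/759489 ≈ -115.12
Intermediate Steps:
x(A, I) = 87 - A
x(185, 167)/(-3966) - 44099/383 = (87 - 1*185)/(-3966) - 44099/383 = (87 - 185)*(-1/3966) - 44099*1/383 = -98*(-1/3966) - 44099/383 = 49/1983 - 44099/383 = -87429550/759489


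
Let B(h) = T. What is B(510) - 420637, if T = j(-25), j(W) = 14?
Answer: -420623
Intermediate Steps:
T = 14
B(h) = 14
B(510) - 420637 = 14 - 420637 = -420623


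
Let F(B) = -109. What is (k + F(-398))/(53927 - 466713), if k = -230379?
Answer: 115244/206393 ≈ 0.55837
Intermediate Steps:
(k + F(-398))/(53927 - 466713) = (-230379 - 109)/(53927 - 466713) = -230488/(-412786) = -230488*(-1/412786) = 115244/206393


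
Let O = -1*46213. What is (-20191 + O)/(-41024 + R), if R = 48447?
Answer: -5108/571 ≈ -8.9457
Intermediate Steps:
O = -46213
(-20191 + O)/(-41024 + R) = (-20191 - 46213)/(-41024 + 48447) = -66404/7423 = -66404*1/7423 = -5108/571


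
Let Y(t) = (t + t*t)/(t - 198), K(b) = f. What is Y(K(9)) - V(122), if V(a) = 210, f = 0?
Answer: -210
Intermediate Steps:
K(b) = 0
Y(t) = (t + t**2)/(-198 + t)
Y(K(9)) - V(122) = 0*(1 + 0)/(-198 + 0) - 1*210 = 0*1/(-198) - 210 = 0*(-1/198)*1 - 210 = 0 - 210 = -210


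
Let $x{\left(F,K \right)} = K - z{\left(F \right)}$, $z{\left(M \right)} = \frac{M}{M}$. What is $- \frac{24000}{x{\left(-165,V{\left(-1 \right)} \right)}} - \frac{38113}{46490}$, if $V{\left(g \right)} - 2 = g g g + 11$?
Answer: $- \frac{1116179243}{511390} \approx -2182.6$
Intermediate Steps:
$z{\left(M \right)} = 1$
$V{\left(g \right)} = 13 + g^{3}$ ($V{\left(g \right)} = 2 + \left(g g g + 11\right) = 2 + \left(g^{2} g + 11\right) = 2 + \left(g^{3} + 11\right) = 2 + \left(11 + g^{3}\right) = 13 + g^{3}$)
$x{\left(F,K \right)} = -1 + K$ ($x{\left(F,K \right)} = K - 1 = -1 + K$)
$- \frac{24000}{x{\left(-165,V{\left(-1 \right)} \right)}} - \frac{38113}{46490} = - \frac{24000}{-1 + \left(13 + \left(-1\right)^{3}\right)} - \frac{38113}{46490} = - \frac{24000}{-1 + \left(13 - 1\right)} - \frac{38113}{46490} = - \frac{24000}{-1 + 12} - \frac{38113}{46490} = - \frac{24000}{11} - \frac{38113}{46490} = - \frac{1116179243}{511390}$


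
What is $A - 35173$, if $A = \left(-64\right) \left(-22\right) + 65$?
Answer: $-33700$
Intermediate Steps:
$A = 1473$ ($A = 1408 + 65 = 1473$)
$A - 35173 = 1473 - 35173 = -33700$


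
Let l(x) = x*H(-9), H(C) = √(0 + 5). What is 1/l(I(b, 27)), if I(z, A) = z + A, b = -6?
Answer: √5/105 ≈ 0.021296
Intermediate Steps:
H(C) = √5
I(z, A) = A + z
l(x) = x*√5
1/l(I(b, 27)) = 1/((27 - 6)*√5) = 1/(21*√5) = √5/105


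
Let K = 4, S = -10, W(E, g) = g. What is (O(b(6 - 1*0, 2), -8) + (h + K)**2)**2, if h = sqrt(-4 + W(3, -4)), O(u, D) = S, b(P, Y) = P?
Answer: -508 - 64*I*sqrt(2) ≈ -508.0 - 90.51*I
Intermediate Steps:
O(u, D) = -10
h = 2*I*sqrt(2) (h = sqrt(-4 - 4) = sqrt(-8) = 2*I*sqrt(2) ≈ 2.8284*I)
(O(b(6 - 1*0, 2), -8) + (h + K)**2)**2 = (-10 + (2*I*sqrt(2) + 4)**2)**2 = (-10 + (4 + 2*I*sqrt(2))**2)**2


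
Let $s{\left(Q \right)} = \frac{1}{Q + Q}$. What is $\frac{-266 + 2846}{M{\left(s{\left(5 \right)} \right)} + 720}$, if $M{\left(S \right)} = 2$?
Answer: $\frac{1290}{361} \approx 3.5734$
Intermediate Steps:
$s{\left(Q \right)} = \frac{1}{2 Q}$
$\frac{-266 + 2846}{M{\left(s{\left(5 \right)} \right)} + 720} = \frac{-266 + 2846}{2 + 720} = \frac{2580}{722} = 2580 \cdot \frac{1}{722} = \frac{1290}{361}$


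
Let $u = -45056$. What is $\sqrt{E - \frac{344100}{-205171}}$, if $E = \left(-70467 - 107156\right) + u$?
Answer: $\frac{i \sqrt{9373632911705539}}{205171} \approx 471.89 i$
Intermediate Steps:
$E = -222679$ ($E = \left(-70467 - 107156\right) - 45056 = -177623 - 45056 = -222679$)
$\sqrt{E - \frac{344100}{-205171}} = \sqrt{-222679 - \frac{344100}{-205171}} = \sqrt{-222679 - - \frac{344100}{205171}} = \sqrt{-222679 + \frac{344100}{205171}} = \sqrt{- \frac{45686929009}{205171}} = \frac{i \sqrt{9373632911705539}}{205171}$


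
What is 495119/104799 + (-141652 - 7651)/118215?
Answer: 14294562496/4129604595 ≈ 3.4615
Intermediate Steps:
495119/104799 + (-141652 - 7651)/118215 = 495119*(1/104799) - 149303*1/118215 = 495119/104799 - 149303/118215 = 14294562496/4129604595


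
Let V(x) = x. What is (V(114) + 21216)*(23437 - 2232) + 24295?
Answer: 452326945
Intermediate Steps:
(V(114) + 21216)*(23437 - 2232) + 24295 = (114 + 21216)*(23437 - 2232) + 24295 = 21330*21205 + 24295 = 452302650 + 24295 = 452326945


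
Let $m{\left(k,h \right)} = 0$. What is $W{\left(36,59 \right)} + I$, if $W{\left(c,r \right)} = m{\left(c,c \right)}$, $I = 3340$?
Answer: $3340$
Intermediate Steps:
$W{\left(c,r \right)} = 0$
$W{\left(36,59 \right)} + I = 0 + 3340 = 3340$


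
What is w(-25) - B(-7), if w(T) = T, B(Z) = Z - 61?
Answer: 43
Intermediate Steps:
B(Z) = -61 + Z
w(-25) - B(-7) = -25 - (-61 - 7) = -25 - 1*(-68) = -25 + 68 = 43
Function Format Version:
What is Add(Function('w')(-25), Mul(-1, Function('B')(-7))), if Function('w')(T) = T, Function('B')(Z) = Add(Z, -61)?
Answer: 43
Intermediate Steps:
Function('B')(Z) = Add(-61, Z)
Add(Function('w')(-25), Mul(-1, Function('B')(-7))) = Add(-25, Mul(-1, Add(-61, -7))) = Add(-25, Mul(-1, -68)) = Add(-25, 68) = 43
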